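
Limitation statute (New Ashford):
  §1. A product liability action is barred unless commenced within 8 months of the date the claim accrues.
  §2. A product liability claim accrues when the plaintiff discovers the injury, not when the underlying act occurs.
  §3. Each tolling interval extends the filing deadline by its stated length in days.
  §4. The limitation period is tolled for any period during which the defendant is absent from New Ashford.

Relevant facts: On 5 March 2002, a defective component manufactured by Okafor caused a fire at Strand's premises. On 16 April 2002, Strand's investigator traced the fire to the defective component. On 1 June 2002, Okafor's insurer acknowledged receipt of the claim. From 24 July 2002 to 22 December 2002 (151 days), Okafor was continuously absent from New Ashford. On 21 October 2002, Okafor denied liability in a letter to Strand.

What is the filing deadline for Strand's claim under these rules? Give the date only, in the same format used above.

16 May 2003

Under the discovery rule, the claim accrued on 16 April 2002, when Strand discovered the injury — not on the 5 March 2002 date of the underlying act.
8 months from 16 April 2002 is 16 December 2002.
Because the defendant's absence from the jurisdiction ran from 24 July 2002 to 22 December 2002, the deadline is extended by 151 days to 16 May 2003.
The other events in the timeline have no effect on the limitation period under the stated rules.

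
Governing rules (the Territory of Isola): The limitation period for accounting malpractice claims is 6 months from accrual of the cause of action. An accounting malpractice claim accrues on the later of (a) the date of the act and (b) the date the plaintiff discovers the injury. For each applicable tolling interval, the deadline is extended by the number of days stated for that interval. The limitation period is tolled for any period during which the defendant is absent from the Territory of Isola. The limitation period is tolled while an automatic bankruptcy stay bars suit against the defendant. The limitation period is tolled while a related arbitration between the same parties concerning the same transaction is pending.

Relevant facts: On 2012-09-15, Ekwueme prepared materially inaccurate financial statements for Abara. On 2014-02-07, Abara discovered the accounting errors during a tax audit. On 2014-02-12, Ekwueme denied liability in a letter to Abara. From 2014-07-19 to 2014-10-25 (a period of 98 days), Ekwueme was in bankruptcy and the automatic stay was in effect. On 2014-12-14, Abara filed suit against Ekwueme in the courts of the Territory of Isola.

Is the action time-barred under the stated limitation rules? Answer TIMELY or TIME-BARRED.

Because discovery on 2014-02-07 post-dates the 2012-09-15 act, accrual under the later-of rule falls on 2014-02-07.
6 months from 2014-02-07 is 2014-08-07.
The period was tolled for 98 days by the automatic bankruptcy stay (2014-07-19 to 2014-10-25), pushing the deadline to 2014-11-13.
None of the other events listed affects the running of the period under the stated rules.
The 2014-12-14 filing falls after the 2014-11-13 deadline; the claim is time-barred.

TIME-BARRED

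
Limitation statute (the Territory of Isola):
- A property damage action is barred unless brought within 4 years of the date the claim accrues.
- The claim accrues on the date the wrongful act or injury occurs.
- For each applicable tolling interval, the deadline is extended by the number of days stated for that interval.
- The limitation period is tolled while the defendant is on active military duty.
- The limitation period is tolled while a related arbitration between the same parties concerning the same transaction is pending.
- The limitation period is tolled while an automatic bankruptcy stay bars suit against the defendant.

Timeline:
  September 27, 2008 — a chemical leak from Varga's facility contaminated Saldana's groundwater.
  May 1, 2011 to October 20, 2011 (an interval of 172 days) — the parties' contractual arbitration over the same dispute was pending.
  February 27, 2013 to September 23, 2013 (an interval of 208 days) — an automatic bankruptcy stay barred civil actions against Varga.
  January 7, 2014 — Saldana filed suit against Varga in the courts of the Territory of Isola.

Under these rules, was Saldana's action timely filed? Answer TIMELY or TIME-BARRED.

TIME-BARRED

The claim accrued on September 27, 2008, the date of the act.
The untolled deadline — 4 years after September 27, 2008 — is September 27, 2012.
Because the pending related arbitration ran from May 1, 2011 to October 20, 2011, the deadline is extended by 172 days to March 18, 2013.
Because the automatic bankruptcy stay ran from February 27, 2013 to September 23, 2013, the deadline is extended by 208 days to October 12, 2013.
Saldana filed on January 7, 2014, after the October 12, 2013 deadline, so the action is time-barred.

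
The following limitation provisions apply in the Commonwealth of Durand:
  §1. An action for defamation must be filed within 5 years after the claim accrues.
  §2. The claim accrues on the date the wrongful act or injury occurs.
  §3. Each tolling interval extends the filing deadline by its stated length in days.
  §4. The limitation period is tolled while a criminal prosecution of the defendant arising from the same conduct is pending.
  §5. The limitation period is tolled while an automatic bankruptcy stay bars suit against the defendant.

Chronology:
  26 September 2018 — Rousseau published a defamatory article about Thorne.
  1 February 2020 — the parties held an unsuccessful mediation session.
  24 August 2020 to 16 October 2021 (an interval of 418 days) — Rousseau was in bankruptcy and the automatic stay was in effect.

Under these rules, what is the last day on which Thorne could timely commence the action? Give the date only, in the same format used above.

17 November 2024

The claim accrued on 26 September 2018, when the wrongful act occurred.
The untolled deadline — 5 years after 26 September 2018 — is 26 September 2023.
The automatic bankruptcy stay from 24 August 2020 to 16 October 2021 tolled the period for 418 days, extending the deadline to 17 November 2024.
The other events in the timeline have no effect on the limitation period under the stated rules.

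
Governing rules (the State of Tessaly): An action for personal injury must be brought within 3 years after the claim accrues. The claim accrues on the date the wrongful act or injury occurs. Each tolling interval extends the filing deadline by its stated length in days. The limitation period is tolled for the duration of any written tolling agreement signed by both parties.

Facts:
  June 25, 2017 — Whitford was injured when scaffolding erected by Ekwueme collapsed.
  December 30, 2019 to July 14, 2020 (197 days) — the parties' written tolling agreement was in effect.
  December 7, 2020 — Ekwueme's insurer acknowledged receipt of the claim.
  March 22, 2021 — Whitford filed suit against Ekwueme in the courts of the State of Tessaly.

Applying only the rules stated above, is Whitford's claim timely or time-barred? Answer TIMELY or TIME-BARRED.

TIME-BARRED

The claim accrued on June 25, 2017, when the wrongful act occurred.
The untolled deadline — 3 years after June 25, 2017 — is June 25, 2020.
Because the written tolling agreement ran from December 30, 2019 to July 14, 2020, the deadline is extended by 197 days to January 8, 2021.
None of the other events listed affects the running of the period under the stated rules.
Whitford filed on March 22, 2021, after the January 8, 2021 deadline, so the action is time-barred.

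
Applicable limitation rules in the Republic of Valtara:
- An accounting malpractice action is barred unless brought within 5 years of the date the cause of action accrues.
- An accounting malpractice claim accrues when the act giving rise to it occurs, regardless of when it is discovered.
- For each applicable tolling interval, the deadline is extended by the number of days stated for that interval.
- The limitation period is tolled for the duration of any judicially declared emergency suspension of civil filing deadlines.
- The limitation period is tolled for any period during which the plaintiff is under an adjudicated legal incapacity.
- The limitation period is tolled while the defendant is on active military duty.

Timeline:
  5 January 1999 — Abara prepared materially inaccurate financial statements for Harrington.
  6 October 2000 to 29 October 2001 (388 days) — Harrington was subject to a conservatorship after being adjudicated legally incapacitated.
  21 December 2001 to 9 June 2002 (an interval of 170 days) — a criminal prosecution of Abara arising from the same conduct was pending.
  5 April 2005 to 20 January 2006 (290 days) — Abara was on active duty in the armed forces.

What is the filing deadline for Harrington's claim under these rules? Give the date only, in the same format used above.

27 January 2005

The limitation period began to run on 5 January 1999.
The untolled deadline — 5 years after 5 January 1999 — is 5 January 2004.
Because the plaintiff's legal incapacity ran from 6 October 2000 to 29 October 2001, the deadline is extended by 388 days to 27 January 2005.
By the time the defendant's active military service began on 5 April 2005, the limitation period had already expired on 27 January 2005; that interval cannot revive it.
No stated provision tolls the period for a criminal prosecution, so the interval from 21 December 2001 to 9 June 2002 has no effect on the deadline.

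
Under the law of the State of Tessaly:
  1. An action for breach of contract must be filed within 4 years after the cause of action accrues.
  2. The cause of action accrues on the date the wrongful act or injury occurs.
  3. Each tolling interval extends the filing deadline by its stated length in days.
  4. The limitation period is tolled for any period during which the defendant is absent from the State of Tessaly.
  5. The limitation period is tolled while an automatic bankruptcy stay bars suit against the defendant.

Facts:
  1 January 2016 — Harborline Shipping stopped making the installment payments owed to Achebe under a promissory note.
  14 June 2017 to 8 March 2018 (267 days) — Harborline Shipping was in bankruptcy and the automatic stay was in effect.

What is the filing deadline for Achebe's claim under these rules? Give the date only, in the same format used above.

The claim accrued on 1 January 2016, when the wrongful act occurred.
4 years from 1 January 2016 is 1 January 2020.
The automatic bankruptcy stay from 14 June 2017 to 8 March 2018 tolled the period for 267 days, extending the deadline to 24 September 2020.

24 September 2020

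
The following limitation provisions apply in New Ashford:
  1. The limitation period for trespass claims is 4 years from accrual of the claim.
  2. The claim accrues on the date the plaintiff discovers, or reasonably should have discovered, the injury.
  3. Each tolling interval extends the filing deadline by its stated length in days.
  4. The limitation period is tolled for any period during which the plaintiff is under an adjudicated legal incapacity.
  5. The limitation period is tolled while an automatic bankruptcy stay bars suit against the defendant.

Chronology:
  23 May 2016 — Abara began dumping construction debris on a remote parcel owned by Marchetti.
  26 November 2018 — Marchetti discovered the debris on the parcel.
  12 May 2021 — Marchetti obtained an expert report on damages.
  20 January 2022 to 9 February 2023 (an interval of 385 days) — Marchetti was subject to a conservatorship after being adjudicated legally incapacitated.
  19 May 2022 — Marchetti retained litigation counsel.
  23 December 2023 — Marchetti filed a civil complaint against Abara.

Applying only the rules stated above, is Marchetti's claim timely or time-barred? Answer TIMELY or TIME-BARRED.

Under the discovery rule, the claim accrued on 26 November 2018, when Marchetti discovered the injury — not on the 23 May 2016 date of the underlying act.
4 years from 26 November 2018 is 26 November 2022.
The plaintiff's legal incapacity from 20 January 2022 to 9 February 2023 tolled the period for 385 days, extending the deadline to 16 December 2023.
The other events in the timeline have no effect on the limitation period under the stated rules.
Filing on 23 December 2023 missed the 16 December 2023 deadline — the action is time-barred.

TIME-BARRED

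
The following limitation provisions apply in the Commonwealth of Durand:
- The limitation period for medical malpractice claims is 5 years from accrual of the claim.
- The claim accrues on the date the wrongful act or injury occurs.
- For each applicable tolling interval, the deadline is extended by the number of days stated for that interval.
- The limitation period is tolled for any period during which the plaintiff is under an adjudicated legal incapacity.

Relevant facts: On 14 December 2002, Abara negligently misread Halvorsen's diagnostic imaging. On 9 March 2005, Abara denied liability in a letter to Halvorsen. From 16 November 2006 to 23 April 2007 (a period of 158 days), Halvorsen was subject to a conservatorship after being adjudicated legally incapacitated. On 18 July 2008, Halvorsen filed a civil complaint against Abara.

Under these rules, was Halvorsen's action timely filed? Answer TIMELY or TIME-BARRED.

The limitation period began to run on 14 December 2002.
Adding the 5 years base period to 14 December 2002 gives a deadline of 14 December 2007, before any tolling.
The period was tolled for 158 days by the plaintiff's legal incapacity (16 November 2006 to 23 April 2007), pushing the deadline to 20 May 2008.
None of the other events listed affects the running of the period under the stated rules.
Filing on 18 July 2008 missed the 20 May 2008 deadline — the action is time-barred.

TIME-BARRED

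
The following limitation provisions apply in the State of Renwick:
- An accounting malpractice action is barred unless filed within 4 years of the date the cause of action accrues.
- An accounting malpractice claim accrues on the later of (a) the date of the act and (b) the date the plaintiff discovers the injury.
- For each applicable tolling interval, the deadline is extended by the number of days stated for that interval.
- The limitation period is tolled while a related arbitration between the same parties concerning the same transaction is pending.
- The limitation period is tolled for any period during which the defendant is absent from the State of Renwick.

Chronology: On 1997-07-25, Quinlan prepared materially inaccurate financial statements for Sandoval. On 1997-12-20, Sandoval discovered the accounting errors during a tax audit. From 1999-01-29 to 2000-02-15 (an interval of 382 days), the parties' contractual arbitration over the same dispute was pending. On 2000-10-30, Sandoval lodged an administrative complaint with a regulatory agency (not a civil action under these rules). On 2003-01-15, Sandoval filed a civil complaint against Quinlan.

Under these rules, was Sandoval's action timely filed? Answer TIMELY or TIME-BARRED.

TIME-BARRED

The claim accrued on 1997-12-20 — the later of the 1997-07-25 act and the 1997-12-20 discovery.
4 years from 1997-12-20 is 2001-12-20.
The pending related arbitration from 1999-01-29 to 2000-02-15 tolled the period for 382 days, extending the deadline to 2003-01-06.
None of the other events listed affects the running of the period under the stated rules.
Sandoval filed on 2003-01-15, after the 2003-01-06 deadline, so the action is time-barred.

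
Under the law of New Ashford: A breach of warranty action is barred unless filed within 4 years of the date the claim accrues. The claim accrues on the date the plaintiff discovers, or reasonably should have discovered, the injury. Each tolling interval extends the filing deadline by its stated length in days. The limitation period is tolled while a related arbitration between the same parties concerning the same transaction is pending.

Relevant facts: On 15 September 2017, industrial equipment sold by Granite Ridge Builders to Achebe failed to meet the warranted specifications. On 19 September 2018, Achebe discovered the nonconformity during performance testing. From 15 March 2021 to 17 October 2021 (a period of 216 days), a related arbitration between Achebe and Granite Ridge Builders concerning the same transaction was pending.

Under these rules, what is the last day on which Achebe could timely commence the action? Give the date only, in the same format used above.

23 April 2023

Accrual is tied to discovery, so the period began on 19 September 2018 rather than on 15 September 2017 when the act occurred.
Adding the 4 years base period to 19 September 2018 gives a deadline of 19 September 2022, before any tolling.
The period was tolled for 216 days by the pending related arbitration (15 March 2021 to 17 October 2021), pushing the deadline to 23 April 2023.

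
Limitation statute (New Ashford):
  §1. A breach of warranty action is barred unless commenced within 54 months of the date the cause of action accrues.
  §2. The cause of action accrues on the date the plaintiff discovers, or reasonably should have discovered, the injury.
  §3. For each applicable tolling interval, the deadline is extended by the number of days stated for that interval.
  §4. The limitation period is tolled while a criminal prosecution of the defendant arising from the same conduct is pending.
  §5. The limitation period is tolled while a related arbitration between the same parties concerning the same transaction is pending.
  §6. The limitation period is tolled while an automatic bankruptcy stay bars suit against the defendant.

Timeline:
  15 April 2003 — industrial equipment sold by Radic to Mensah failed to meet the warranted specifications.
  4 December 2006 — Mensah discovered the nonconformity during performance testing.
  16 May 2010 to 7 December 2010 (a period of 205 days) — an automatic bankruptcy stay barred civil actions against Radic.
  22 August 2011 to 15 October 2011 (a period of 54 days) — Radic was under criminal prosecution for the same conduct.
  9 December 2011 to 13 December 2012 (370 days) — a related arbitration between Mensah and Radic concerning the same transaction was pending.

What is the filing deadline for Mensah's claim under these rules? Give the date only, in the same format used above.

Under the discovery rule, the claim accrued on 4 December 2006, when Mensah discovered the injury — not on the 15 April 2003 date of the underlying act.
Adding the 54 months base period to 4 December 2006 gives a deadline of 4 June 2011, before any tolling.
Because the automatic bankruptcy stay ran from 16 May 2010 to 7 December 2010, the deadline is extended by 205 days to 26 December 2011.
Because the pending criminal prosecution ran from 22 August 2011 to 15 October 2011, the deadline is extended by 54 days to 18 February 2012.
The pending related arbitration from 9 December 2011 to 13 December 2012 tolled the period for 370 days, extending the deadline to 22 February 2013.

22 February 2013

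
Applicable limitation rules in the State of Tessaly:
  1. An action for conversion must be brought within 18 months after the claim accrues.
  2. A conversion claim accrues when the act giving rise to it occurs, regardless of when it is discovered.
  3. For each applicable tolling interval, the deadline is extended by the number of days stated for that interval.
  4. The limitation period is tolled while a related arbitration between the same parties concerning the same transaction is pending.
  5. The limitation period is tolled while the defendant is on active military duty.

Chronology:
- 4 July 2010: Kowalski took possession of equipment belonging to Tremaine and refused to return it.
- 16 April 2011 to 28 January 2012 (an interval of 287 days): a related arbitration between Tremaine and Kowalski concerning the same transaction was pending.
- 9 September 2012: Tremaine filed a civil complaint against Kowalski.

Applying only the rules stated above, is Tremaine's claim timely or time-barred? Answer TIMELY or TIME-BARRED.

The claim accrued on 4 July 2010, when the wrongful act occurred.
Adding the 18 months base period to 4 July 2010 gives a deadline of 4 January 2012, before any tolling.
Because the pending related arbitration ran from 16 April 2011 to 28 January 2012, the deadline is extended by 287 days to 17 October 2012.
The 9 September 2012 filing precedes the 17 October 2012 deadline; the claim is timely.

TIMELY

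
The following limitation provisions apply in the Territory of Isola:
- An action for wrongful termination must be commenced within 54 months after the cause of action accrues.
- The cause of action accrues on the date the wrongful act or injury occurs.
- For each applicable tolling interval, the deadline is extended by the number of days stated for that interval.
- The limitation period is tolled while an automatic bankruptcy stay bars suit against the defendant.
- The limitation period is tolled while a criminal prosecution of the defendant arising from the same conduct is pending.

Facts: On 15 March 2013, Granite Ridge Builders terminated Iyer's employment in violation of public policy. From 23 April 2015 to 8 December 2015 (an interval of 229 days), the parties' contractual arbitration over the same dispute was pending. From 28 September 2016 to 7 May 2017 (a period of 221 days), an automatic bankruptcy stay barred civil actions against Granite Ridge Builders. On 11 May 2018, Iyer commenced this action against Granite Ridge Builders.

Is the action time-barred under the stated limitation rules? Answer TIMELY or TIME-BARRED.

The limitation period began to run on 15 March 2013.
Adding the 54 months base period to 15 March 2013 gives a deadline of 15 September 2017, before any tolling.
The automatic bankruptcy stay from 28 September 2016 to 7 May 2017 tolled the period for 221 days, extending the deadline to 24 April 2018.
Although a pending arbitration ran from 23 April 2015 to 8 December 2015, the stated rules do not make that a tolling event, so it is disregarded.
Iyer filed on 11 May 2018, after the 24 April 2018 deadline, so the action is time-barred.

TIME-BARRED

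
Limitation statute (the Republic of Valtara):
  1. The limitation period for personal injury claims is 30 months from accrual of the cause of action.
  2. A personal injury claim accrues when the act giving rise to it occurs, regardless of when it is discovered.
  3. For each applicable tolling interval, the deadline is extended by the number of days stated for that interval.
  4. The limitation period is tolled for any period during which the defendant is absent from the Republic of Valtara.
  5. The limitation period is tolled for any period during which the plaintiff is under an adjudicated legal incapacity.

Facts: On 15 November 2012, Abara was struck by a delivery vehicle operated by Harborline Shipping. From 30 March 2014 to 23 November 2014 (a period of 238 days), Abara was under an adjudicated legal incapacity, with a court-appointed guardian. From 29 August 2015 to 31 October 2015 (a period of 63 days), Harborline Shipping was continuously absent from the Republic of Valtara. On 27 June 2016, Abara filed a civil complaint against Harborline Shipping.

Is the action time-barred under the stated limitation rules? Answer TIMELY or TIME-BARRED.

TIME-BARRED

The limitation period began to run on 15 November 2012.
30 months from 15 November 2012 is 15 May 2015.
The plaintiff's legal incapacity from 30 March 2014 to 23 November 2014 tolled the period for 238 days, extending the deadline to 8 January 2016.
Because the defendant's absence from the jurisdiction ran from 29 August 2015 to 31 October 2015, the deadline is extended by 63 days to 11 March 2016.
The 27 June 2016 filing falls after the 11 March 2016 deadline; the claim is time-barred.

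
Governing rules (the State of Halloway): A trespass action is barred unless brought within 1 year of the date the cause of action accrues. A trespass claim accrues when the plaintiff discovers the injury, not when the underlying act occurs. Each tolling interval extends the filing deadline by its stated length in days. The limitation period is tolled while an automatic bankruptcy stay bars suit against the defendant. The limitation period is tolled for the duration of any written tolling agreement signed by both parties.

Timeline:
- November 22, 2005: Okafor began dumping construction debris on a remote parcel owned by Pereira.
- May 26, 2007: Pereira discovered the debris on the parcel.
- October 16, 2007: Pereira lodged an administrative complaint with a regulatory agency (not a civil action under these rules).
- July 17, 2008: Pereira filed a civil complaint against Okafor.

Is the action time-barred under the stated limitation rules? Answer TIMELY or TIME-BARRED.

TIME-BARRED

The claim did not accrue until Pereira discovered the injury on May 26, 2007; the November 22, 2005 act date does not start the clock under the stated rule.
The untolled deadline — 1 year after May 26, 2007 — is May 26, 2008.
None of the other events listed affects the running of the period under the stated rules.
Filing on July 17, 2008 missed the May 26, 2008 deadline — the action is time-barred.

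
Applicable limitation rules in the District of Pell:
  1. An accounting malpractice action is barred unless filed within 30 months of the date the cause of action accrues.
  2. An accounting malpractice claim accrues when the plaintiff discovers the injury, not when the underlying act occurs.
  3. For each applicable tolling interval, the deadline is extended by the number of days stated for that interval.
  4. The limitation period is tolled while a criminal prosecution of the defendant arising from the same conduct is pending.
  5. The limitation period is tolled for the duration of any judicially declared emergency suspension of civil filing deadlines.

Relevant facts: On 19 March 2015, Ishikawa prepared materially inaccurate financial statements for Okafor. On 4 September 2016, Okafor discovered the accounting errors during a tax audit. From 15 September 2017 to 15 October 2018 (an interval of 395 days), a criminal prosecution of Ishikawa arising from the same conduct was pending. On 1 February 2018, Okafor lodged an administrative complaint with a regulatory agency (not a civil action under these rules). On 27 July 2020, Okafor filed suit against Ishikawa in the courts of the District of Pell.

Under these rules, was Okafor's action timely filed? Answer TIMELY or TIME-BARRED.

Accrual is tied to discovery, so the period began on 4 September 2016 rather than on 19 March 2015 when the act occurred.
30 months from 4 September 2016 is 4 March 2019.
The pending criminal prosecution from 15 September 2017 to 15 October 2018 tolled the period for 395 days, extending the deadline to 2 April 2020.
None of the other events listed affects the running of the period under the stated rules.
The 27 July 2020 filing falls after the 2 April 2020 deadline; the claim is time-barred.

TIME-BARRED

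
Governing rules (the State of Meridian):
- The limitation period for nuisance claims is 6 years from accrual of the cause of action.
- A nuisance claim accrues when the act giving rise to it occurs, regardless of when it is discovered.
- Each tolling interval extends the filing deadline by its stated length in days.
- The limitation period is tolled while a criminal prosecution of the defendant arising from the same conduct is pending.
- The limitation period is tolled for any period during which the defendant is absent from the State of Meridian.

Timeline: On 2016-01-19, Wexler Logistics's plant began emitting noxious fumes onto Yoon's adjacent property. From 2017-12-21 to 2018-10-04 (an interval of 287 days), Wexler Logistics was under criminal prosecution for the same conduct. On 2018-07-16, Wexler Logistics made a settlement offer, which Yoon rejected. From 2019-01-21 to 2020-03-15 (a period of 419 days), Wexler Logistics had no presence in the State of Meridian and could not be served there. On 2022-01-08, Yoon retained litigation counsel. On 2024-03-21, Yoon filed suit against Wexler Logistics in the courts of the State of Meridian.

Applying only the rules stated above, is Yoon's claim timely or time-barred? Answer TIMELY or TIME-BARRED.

TIME-BARRED

The claim accrued on 2016-01-19, when the wrongful act occurred.
Adding the 6 years base period to 2016-01-19 gives a deadline of 2022-01-19, before any tolling.
The pending criminal prosecution from 2017-12-21 to 2018-10-04 tolled the period for 287 days, extending the deadline to 2022-11-02.
The defendant's absence from the jurisdiction from 2019-01-21 to 2020-03-15 tolled the period for 419 days, extending the deadline to 2023-12-26.
None of the other events listed affects the running of the period under the stated rules.
Filing on 2024-03-21 missed the 2023-12-26 deadline — the action is time-barred.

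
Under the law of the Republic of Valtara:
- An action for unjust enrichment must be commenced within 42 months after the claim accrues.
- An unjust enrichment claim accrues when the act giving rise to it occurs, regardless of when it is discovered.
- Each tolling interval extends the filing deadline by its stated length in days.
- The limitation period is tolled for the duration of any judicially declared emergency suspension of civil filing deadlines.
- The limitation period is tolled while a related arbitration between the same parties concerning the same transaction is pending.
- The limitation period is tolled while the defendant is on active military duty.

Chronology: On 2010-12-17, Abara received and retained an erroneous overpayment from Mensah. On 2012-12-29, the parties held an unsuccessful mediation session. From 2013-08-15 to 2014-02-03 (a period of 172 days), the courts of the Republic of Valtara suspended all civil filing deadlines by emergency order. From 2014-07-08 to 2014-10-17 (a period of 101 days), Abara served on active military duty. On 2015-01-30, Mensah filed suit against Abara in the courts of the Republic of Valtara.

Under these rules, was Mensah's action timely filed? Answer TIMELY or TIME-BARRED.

TIMELY

The claim accrued on 2010-12-17, when the wrongful act occurred.
42 months from 2010-12-17 is 2014-06-17.
The emergency suspension of filing deadlines from 2013-08-15 to 2014-02-03 tolled the period for 172 days, extending the deadline to 2014-12-06.
The period was tolled for 101 days by the defendant's active military service (2014-07-08 to 2014-10-17), pushing the deadline to 2015-03-17.
The other events in the timeline have no effect on the limitation period under the stated rules.
Filing on 2015-01-30 beat the 2015-03-17 deadline — the action is timely.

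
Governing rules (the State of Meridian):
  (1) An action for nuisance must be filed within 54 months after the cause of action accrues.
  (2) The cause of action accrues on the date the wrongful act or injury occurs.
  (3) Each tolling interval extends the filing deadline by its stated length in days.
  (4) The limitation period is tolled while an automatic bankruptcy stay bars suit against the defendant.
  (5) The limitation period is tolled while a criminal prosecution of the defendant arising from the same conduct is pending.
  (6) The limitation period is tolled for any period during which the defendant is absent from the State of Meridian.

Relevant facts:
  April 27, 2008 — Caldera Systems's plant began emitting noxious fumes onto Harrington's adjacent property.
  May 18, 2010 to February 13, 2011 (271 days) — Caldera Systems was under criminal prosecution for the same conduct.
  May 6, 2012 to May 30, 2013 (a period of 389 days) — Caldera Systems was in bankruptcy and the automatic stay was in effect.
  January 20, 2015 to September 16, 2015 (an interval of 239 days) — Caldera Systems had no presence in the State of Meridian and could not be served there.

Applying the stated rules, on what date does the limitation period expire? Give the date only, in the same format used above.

The limitation period began to run on April 27, 2008.
Adding the 54 months base period to April 27, 2008 gives a deadline of October 27, 2012, before any tolling.
The period was tolled for 271 days by the pending criminal prosecution (May 18, 2010 to February 13, 2011), pushing the deadline to July 25, 2013.
The period was tolled for 389 days by the automatic bankruptcy stay (May 6, 2012 to May 30, 2013), pushing the deadline to August 18, 2014.
The defendant's absence from the jurisdiction from January 20, 2015 to September 16, 2015 began after the period had already run on August 18, 2014, so it has no tolling effect.

August 18, 2014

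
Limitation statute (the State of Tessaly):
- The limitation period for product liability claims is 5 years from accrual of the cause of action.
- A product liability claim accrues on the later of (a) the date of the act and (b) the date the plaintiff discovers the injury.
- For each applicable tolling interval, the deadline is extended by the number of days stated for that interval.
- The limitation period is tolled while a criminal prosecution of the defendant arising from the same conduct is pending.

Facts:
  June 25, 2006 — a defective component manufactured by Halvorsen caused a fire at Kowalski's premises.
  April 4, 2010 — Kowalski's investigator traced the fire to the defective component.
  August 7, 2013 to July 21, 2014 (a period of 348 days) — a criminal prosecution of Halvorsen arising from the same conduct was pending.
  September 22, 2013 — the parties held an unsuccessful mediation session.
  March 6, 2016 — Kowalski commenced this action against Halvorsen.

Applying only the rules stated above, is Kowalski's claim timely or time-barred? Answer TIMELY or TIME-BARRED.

TIMELY

Taking the later of the act (June 25, 2006) and discovery (April 4, 2010), the claim accrued on April 4, 2010.
The untolled deadline — 5 years after April 4, 2010 — is April 4, 2015.
Because the pending criminal prosecution ran from August 7, 2013 to July 21, 2014, the deadline is extended by 348 days to March 17, 2016.
The other events in the timeline have no effect on the limitation period under the stated rules.
Kowalski filed on March 6, 2016, before the March 17, 2016 deadline, so the action is timely.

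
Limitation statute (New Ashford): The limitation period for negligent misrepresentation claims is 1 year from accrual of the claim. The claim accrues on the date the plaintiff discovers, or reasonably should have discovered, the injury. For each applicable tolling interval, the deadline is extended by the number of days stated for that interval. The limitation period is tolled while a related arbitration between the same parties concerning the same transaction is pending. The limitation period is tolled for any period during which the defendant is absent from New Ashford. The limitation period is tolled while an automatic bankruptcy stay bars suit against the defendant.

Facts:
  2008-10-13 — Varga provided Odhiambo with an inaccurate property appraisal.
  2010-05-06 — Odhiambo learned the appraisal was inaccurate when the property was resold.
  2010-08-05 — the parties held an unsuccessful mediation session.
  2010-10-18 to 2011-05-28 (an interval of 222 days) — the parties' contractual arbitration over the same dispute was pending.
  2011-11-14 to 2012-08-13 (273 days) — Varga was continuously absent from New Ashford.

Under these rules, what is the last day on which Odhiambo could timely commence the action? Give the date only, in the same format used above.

Accrual is tied to discovery, so the period began on 2010-05-06 rather than on 2008-10-13 when the act occurred.
1 year from 2010-05-06 is 2011-05-06.
The period was tolled for 222 days by the pending related arbitration (2010-10-18 to 2011-05-28), pushing the deadline to 2011-12-14.
The defendant's absence from the jurisdiction from 2011-11-14 to 2012-08-13 tolled the period for 273 days, extending the deadline to 2012-09-12.
None of the other events listed affects the running of the period under the stated rules.

2012-09-12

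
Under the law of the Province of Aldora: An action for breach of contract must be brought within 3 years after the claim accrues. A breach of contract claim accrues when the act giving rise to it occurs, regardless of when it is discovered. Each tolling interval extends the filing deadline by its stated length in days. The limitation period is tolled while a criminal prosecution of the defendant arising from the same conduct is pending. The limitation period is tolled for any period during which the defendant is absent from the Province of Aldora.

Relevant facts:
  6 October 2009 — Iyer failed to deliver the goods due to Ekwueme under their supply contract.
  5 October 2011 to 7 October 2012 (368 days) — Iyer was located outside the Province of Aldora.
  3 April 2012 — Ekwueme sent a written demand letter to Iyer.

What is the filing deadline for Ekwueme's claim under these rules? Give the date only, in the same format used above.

The claim accrued on 6 October 2009, when the wrongful act occurred.
Adding the 3 years base period to 6 October 2009 gives a deadline of 6 October 2012, before any tolling.
The defendant's absence from the jurisdiction from 5 October 2011 to 7 October 2012 tolled the period for 368 days, extending the deadline to 9 October 2013.
Nothing else in the chronology tolls or restarts the period.

9 October 2013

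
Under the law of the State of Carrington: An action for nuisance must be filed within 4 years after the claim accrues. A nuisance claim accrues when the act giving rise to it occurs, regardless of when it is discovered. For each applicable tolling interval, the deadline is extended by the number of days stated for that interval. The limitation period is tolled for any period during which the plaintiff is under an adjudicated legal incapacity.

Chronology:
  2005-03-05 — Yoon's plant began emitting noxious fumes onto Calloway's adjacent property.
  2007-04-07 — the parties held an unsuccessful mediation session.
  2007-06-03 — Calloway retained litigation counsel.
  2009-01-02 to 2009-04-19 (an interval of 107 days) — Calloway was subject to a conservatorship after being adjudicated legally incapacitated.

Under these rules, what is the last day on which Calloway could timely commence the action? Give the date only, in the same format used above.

2009-06-20

The limitation period began to run on 2005-03-05.
4 years from 2005-03-05 is 2009-03-05.
Because the plaintiff's legal incapacity ran from 2009-01-02 to 2009-04-19, the deadline is extended by 107 days to 2009-06-20.
The other events in the timeline have no effect on the limitation period under the stated rules.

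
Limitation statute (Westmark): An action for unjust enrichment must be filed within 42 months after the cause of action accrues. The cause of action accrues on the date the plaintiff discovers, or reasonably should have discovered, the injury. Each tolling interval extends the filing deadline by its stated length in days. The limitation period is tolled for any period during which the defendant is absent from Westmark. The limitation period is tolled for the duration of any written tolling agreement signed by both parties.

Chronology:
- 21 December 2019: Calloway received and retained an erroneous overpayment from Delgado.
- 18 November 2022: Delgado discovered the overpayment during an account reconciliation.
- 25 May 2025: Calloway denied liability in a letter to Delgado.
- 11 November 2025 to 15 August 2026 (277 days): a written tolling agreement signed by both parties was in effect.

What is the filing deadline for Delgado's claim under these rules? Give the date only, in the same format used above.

Accrual is tied to discovery, so the period began on 18 November 2022 rather than on 21 December 2019 when the act occurred.
Adding the 42 months base period to 18 November 2022 gives a deadline of 18 May 2026, before any tolling.
The written tolling agreement from 11 November 2025 to 15 August 2026 tolled the period for 277 days, extending the deadline to 19 February 2027.
Nothing else in the chronology tolls or restarts the period.

19 February 2027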